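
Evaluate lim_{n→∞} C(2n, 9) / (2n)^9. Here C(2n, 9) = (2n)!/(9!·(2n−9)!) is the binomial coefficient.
lim = 1/9! = 1/362880

With N = 2n → ∞: C(N, 9) / N^9 = [N(N−1)…(N−8)] / (9! · N^9) = (1/9!) · 1 · (1 − 1/(2n)) · … · (1 − 8/(2n)). Each factor → 1 as N → ∞, so the limit is 1/9! = 1/362880.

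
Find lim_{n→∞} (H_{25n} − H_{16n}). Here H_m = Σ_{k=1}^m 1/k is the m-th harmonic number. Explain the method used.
lim = ln(25/16)

Euler-Maclaurin gives H_m = ln m + γ + 1/(2m) + O(1/m^2). The γ and O(1/m) terms cancel in the difference:
  H_{25n} − H_{16n} = ln(25n) − ln(16n) + O(1/n) = ln(25/16) + O(1/n).
Hence the limit is ln(25/16).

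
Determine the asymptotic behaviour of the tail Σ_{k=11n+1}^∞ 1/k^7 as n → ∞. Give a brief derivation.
Σ_{k>11n} 1/k^7 ~ 1/(6 · (11n)^6)

Compare to the integral: ∫_{11n}^∞ x^(−7) dx = [−x^(−6)/6]_{11n}^∞ = 1/((7−1)·(11n)^6). Euler-Maclaurin then gives
  Σ_{k>11n} 1/k^7 = ∫_{11n}^∞ dx/x^7 − 1/(2·(11n)^7) + O(1/(11n)^8).
(Equivalently this is ζ(7) − Σ_{k≤11n} 1/k^7.)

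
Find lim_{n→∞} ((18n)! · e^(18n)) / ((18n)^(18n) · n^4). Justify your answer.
lim = 0

Stirling: (18n)! ~ sqrt(2π·18n) · (18n/e)^(18n). Hence
  (18n)! · e^(18n) / (18n)^(18n) ~ sqrt(2π·18n).
Dividing by n^4: sqrt(2π·18n) / n^4 = sqrt(2π·18) · n^((1−8)/2), so the expression behaves like sqrt(2π·18) · n^((1−8)/2) → 0.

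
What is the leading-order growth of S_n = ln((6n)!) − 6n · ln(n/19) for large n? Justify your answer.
S_n ~ 6n · (ln 114 − 1) + O(ln n)

Stirling: ln((6n)!) = 6n ln(6n) − 6n + O(ln n).
  S_n = 6n ln(6n) − 6n − 6n ln(n/19) + O(ln n)
      = 6n ln(6n) − 6n ln n + 6n ln 19 − 6n + O(ln n)
      = 6n ln 6 + 6n ln 19 − 6n + O(ln n)
      = 6n (ln 114 − 1) + O(ln n).
Numerically ln(114) − 1 ≈ 3.7362.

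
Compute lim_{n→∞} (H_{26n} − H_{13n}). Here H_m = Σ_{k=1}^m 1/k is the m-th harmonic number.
lim = ln(26/13) = ln 2

Euler-Maclaurin gives H_m = ln m + γ + 1/(2m) + O(1/m^2). The γ and O(1/m) terms cancel in the difference:
  H_{26n} − H_{13n} = ln(26n) − ln(13n) + O(1/n) = ln(26/13) + O(1/n).
Hence the limit is ln(26/13) = ln 2.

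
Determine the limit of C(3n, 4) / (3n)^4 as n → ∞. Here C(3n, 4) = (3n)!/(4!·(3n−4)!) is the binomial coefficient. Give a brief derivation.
lim = 1/4! = 1/24

With N = 3n → ∞: C(N, 4) / N^4 = [N(N−1)…(N−3)] / (4! · N^4) = (1/4!) · 1 · (1 − 1/(3n)) · (1 − 2/(3n)) · (1 − 3/(3n)). Each factor → 1 as N → ∞, so the limit is 1/4! = 1/24.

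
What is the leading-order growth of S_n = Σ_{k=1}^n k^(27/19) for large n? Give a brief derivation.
S_n ~ (19/46) · n^(46/19)

Integral comparison: Σ_{k=1}^n k^(27/19) = ∫_0^n x^(27/19) dx + O(n^(27/19)). The integral is n^(1 + 27/19) / (1 + 27/19) = n^((27+19)/19) / ((27+19)/19) = (19/46) · n^(46/19).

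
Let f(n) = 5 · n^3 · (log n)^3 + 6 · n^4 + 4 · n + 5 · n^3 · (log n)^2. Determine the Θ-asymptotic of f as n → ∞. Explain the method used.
f(n) ∈ Θ(n^4)

Compare the terms by growth order. For large n, n^a · (log n)^b dominates n^a' · (log n)^b' iff a > a', or (a = a' and b > b'). Ranking the 4 terms shows the dominant one is 6 · n^4. Hence f(n) ∈ Θ(n^4).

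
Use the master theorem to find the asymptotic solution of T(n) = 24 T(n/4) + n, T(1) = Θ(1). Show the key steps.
T(n) = Θ(n^(log_4 24))

Master theorem: compare f(n) = n to n^(log_4 24) where log_4 24 ≈ 2.292. Since 1 < log_4 24, we have f(n) = O(n^(log_4 24 − ε)) for some ε > 0 — Case 1. Hence T(n) = Θ(n^(log_4 24)).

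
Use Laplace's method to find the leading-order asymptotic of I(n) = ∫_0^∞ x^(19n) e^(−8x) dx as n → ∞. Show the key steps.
I(n) ~ (sqrt(2π·19n) / 8) · (19n/(8e))^(19n)

Write the integrand as exp(19n ln x − 8x) and set f(x) = 19n ln x − 8x. Then f'(x) = 19n/x − 8 = 0 at x* = 19n/8, and f''(x*) = −19n/x*^2 = −8^2/(19n). Laplace's method (interior maximum) gives
  I(n) ~ e^(f(x*)) · sqrt(2π / |f''(x*)|)
        = exp(19n ln(19n/8) − 19n) · sqrt(2π · 19n / 8^2)
        = (19n/8)^(19n) e^(−19n) · sqrt(2π·19n) / 8
        = (sqrt(2π·19n) / 8) · (19n/(8e))^(19n).
This matches Γ(19n+1)/8^(19n+1) with Stirling applied to Γ.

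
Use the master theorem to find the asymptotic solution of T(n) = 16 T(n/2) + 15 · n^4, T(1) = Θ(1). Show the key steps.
T(n) = Θ(n^4 log n)

log_2 16 = 4, and f(n) = 15 · n^4 = Θ(n^(log_2 16)). This is Case 2 of the master theorem: T(n) = Θ(f(n) · log n) = Θ(n^4 log n).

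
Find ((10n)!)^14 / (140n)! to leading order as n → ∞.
((10n)!)^14/(140n)! ~ ((2π·10n)^(13/2) / sqrt(14)) · 14^(−14·10n)  →  0

Write N = 10n. Stirling: N! ~ sqrt(2π N)(N/e)^N and (14N)! ~ sqrt(2π·14N)·(14N/e)^(14N).
  (N!)^14/(14N)! ~ (2π N)^(14/2) (N/e)^(14N) / [sqrt(2π·14N) (14N/e)^(14N)]
     = (2π N)^(14/2) / sqrt(2π·14N) · (N/(14N))^(14N)
     = (2π N)^((14−1)/2) / sqrt(14) · 14^(−14N).
Since 14^14 > 1, the factor 14^(−14N) decays exponentially, so the ratio → 0. Substituting N = 10n gives the stated form.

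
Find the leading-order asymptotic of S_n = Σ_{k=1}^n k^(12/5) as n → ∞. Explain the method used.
S_n ~ (5/17) · n^(17/5)

Integral comparison: Σ_{k=1}^n k^(12/5) = ∫_0^n x^(12/5) dx + O(n^(12/5)). The integral is n^(1 + 12/5) / (1 + 12/5) = n^((12+5)/5) / ((12+5)/5) = (5/17) · n^(17/5).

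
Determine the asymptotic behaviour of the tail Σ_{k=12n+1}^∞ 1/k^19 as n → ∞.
Σ_{k>12n} 1/k^19 ~ 1/(18 · (12n)^18)

Compare to the integral: ∫_{12n}^∞ x^(−19) dx = [−x^(−18)/18]_{12n}^∞ = 1/((19−1)·(12n)^18). Euler-Maclaurin then gives
  Σ_{k>12n} 1/k^19 = ∫_{12n}^∞ dx/x^19 − 1/(2·(12n)^19) + O(1/(12n)^20).
(Equivalently this is ζ(19) − Σ_{k≤12n} 1/k^19.)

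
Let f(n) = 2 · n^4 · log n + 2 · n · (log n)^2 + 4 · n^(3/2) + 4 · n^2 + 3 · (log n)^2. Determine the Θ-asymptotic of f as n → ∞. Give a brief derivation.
f(n) ∈ Θ(n^4 · log n)

Compare the terms by growth order. For large n, n^a · (log n)^b dominates n^a' · (log n)^b' iff a > a', or (a = a' and b > b'). Ranking the 5 terms shows the dominant one is 2 · n^4 · log n. Hence f(n) ∈ Θ(n^4 · log n).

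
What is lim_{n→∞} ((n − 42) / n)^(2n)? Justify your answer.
lim = e^(−84)

Rewrite as (1 − 42/n)^(2n). By the standard limit (1 + x/n)^n → e^x, we have (1 − 42/n)^n → e^(−42), and raising to the 2nd power gives e^(−84).
More precisely, ln[(1 − 42/n)^(2n)] = 2n · ln(1 − 42/n) = 2n · (-42/n + O(1/n^2)) = -84 + O(1/n) → -84.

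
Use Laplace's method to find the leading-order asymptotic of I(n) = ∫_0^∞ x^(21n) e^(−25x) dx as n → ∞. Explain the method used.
I(n) ~ (sqrt(2π·21n) / 25) · (21n/(25e))^(21n)

Write the integrand as exp(21n ln x − 25x) and set f(x) = 21n ln x − 25x. Then f'(x) = 21n/x − 25 = 0 at x* = 21n/25, and f''(x*) = −21n/x*^2 = −25^2/(21n). Laplace's method (interior maximum) gives
  I(n) ~ e^(f(x*)) · sqrt(2π / |f''(x*)|)
        = exp(21n ln(21n/25) − 21n) · sqrt(2π · 21n / 25^2)
        = (21n/25)^(21n) e^(−21n) · sqrt(2π·21n) / 25
        = (sqrt(2π·21n) / 25) · (21n/(25e))^(21n).
This matches Γ(21n+1)/25^(21n+1) with Stirling applied to Γ.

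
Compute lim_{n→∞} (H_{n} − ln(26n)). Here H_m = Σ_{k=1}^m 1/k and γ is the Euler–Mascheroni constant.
lim = −ln 26 + γ

By Euler-Maclaurin, H_m = ln m + γ + O(1/m). So
  H_{n} − ln(26n) = ln(n) + γ − ln(26n) + O(1/n)
                       = ln(1/26) + γ + O(1/n).
Hence the limit is ln(1/26) + γ.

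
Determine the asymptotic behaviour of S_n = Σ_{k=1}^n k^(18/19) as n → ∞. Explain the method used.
S_n ~ (19/37) · n^(37/19)

Integral comparison: Σ_{k=1}^n k^(18/19) = ∫_0^n x^(18/19) dx + O(n^(18/19)). The integral is n^(1 + 18/19) / (1 + 18/19) = n^((18+19)/19) / ((18+19)/19) = (19/37) · n^(37/19).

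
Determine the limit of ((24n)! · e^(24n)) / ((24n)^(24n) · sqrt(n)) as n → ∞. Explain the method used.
lim = sqrt(2π·24)

Stirling: (24n)! ~ sqrt(2π·24n) · (24n/e)^(24n). Hence
  (24n)! · e^(24n) / (24n)^(24n) ~ sqrt(2π·24n).
Dividing by sqrt(n): sqrt(2π·24n) / sqrt(n) = sqrt(2π·24) · n^((1−1)/2), so the limit is sqrt(2π·24).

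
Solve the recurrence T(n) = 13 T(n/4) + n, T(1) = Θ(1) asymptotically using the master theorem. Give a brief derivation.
T(n) = Θ(n^(log_4 13))

Master theorem: compare f(n) = n to n^(log_4 13) where log_4 13 ≈ 1.850. Since 1 < log_4 13, we have f(n) = O(n^(log_4 13 − ε)) for some ε > 0 — Case 1. Hence T(n) = Θ(n^(log_4 13)).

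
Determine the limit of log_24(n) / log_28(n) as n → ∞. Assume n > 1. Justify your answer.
lim = ln(28) / ln(24) = log_24(28)

Change of base: log_24(n) = ln n / ln 24 and log_28(n) = ln n / ln 28. The ratio is (ln n / ln 24) · (ln 28 / ln n) = ln 28 / ln 24, a constant independent of n. So the limit is ln 28 / ln 24 = log_24(28).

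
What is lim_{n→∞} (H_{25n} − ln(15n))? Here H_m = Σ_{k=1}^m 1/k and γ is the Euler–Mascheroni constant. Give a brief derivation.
lim = ln(5/3) + γ

By Euler-Maclaurin, H_m = ln m + γ + O(1/m). So
  H_{25n} − ln(15n) = ln(25n) + γ − ln(15n) + O(1/n)
                       = ln(25/15) + γ + O(1/n).
Hence the limit is ln(25/15) + γ (= ln(5/3)).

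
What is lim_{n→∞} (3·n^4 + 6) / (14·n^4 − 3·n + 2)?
lim = 3/14

For large n the leading n^4 terms dominate both numerator and denominator. Dividing top and bottom by n^4, every other term tends to 0, leaving 3/14.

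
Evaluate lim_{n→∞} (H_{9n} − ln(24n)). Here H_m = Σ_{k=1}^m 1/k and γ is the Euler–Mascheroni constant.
lim = ln(3/8) + γ

By Euler-Maclaurin, H_m = ln m + γ + O(1/m). So
  H_{9n} − ln(24n) = ln(9n) + γ − ln(24n) + O(1/n)
                       = ln(9/24) + γ + O(1/n).
Hence the limit is ln(9/24) + γ (= ln(3/8)).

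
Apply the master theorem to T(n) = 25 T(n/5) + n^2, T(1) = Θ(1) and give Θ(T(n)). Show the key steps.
T(n) = Θ(n^2 log n)

log_5 25 = 2, and f(n) = n^2 = Θ(n^(log_5 25)). This is Case 2 of the master theorem: T(n) = Θ(f(n) · log n) = Θ(n^2 log n).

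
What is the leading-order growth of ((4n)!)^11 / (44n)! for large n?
((4n)!)^11/(44n)! ~ ((2π·4n)^(10/2) / sqrt(11)) · 11^(−11·4n)  →  0

Write N = 4n. Stirling: N! ~ sqrt(2π N)(N/e)^N and (11N)! ~ sqrt(2π·11N)·(11N/e)^(11N).
  (N!)^11/(11N)! ~ (2π N)^(11/2) (N/e)^(11N) / [sqrt(2π·11N) (11N/e)^(11N)]
     = (2π N)^(11/2) / sqrt(2π·11N) · (N/(11N))^(11N)
     = (2π N)^((11−1)/2) / sqrt(11) · 11^(−11N).
Since 11^11 > 1, the factor 11^(−11N) decays exponentially, so the ratio → 0. Substituting N = 4n gives the stated form.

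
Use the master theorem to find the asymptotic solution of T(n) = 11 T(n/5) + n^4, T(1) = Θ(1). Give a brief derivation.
T(n) = Θ(n^4)

log_5 11 ≈ 1.490. f(n) = n^4 dominates n^(log_5 11) since 4 > 1.490, and the regularity condition a·f(n/b) = 11·(n/5)^4 = (11/625)·n^4 ≤ c·f(n) holds with c = 11/625 ≈ 0.0176 < 1. So this is Case 3: T(n) = Θ(f(n)) = Θ(n^4).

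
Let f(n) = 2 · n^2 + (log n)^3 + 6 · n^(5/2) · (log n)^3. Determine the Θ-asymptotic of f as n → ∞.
f(n) ∈ Θ(n^(5/2) · (log n)^3)

Compare the terms by growth order. For large n, n^a · (log n)^b dominates n^a' · (log n)^b' iff a > a', or (a = a' and b > b'). Ranking the 3 terms shows the dominant one is 6 · n^(5/2) · (log n)^3. Hence f(n) ∈ Θ(n^(5/2) · (log n)^3).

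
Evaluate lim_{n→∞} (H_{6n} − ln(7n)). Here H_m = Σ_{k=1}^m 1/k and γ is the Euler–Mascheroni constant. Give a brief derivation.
lim = ln(6/7) + γ

By Euler-Maclaurin, H_m = ln m + γ + O(1/m). So
  H_{6n} − ln(7n) = ln(6n) + γ − ln(7n) + O(1/n)
                       = ln(6/7) + γ + O(1/n).
Hence the limit is ln(6/7) + γ.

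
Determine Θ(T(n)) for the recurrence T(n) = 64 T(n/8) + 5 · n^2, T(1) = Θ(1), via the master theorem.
T(n) = Θ(n^2 log n)

log_8 64 = 2, and f(n) = 5 · n^2 = Θ(n^(log_8 64)). This is Case 2 of the master theorem: T(n) = Θ(f(n) · log n) = Θ(n^2 log n).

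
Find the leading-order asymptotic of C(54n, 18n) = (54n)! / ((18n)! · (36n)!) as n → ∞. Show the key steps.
C(54n, 18n) ~ (27/4)^(18n) · sqrt(3/(4π·18n))

Write N = 18n. Apply Stirling to each factorial:
  (3N)! ~ sqrt(2π·3N) · (3N/e)^(3N),
  N! ~ sqrt(2π N) · (N/e)^N,
  (2N)! ~ sqrt(2π·2N) · (2N/e)^(2N).
The exponential factors combine to (3N)^(3N) / (N^N · (2N)^(2N)) = 3^(3N)/2^(2N) = (3^3/2^2)^N = (27/4)^N.
The square-root prefactors combine to sqrt(2π·3N) / (sqrt(2π N)·sqrt(2π·2N)) = sqrt(3 / (2π·2·N)) = sqrt(3/(4π·18n)).
Substituting N = 18n: C(54n, 18n) ~ (27/4)^(18n) · sqrt(3/(4π·18n)).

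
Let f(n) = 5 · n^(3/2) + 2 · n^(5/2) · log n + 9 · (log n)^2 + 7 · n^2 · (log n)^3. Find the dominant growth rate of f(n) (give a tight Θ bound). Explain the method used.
f(n) ∈ Θ(n^(5/2) · log n)

Compare the terms by growth order. For large n, n^a · (log n)^b dominates n^a' · (log n)^b' iff a > a', or (a = a' and b > b'). Ranking the 4 terms shows the dominant one is 2 · n^(5/2) · log n. Hence f(n) ∈ Θ(n^(5/2) · log n).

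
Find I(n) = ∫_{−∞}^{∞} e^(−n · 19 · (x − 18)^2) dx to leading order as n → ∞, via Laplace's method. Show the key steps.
I(n) = sqrt(π/(19n))

Here φ(x) = 19 · (x − 18)^2 has its unique minimum at x* = 18 with φ(x*) = 0 and φ''(x*) = 38. Laplace's method gives
  I(n) ~ e^(−n φ(x*)) · sqrt(2π / (n · φ''(x*))) = sqrt(2π / (38n)) = sqrt(π/(19n)).
This is exact: substituting u = (x − 18)·sqrt(19n) gives I(n) = (1/sqrt(19n)) ∫_{−∞}^{∞} e^(−u^2) du = sqrt(π/(19n)).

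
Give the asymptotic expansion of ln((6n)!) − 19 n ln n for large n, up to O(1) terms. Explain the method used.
ln((6n)!) − 19 n ln n = −13 n ln n + 6(ln 6 − 1) n + (1/2) ln(2π·6n) + O(1/n)

Stirling: ln((6n)!) = 6n ln(6n) − 6n + (1/2) ln(2π·6n) + O(1/n).
Expand 6n ln(6n) = 6n (ln n + ln 6) = 6n ln n + 6n ln 6.
Subtract 19n ln n: leading term is (6 − 19) n ln n = −13 n ln n. The next term is 6n ln 6 − 6n = 6(ln 6 − 1) n. Then the (1/2) ln(2π·6n) correction.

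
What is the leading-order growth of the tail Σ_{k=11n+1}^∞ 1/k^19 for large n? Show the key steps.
Σ_{k>11n} 1/k^19 ~ 1/(18 · (11n)^18)

Compare to the integral: ∫_{11n}^∞ x^(−19) dx = [−x^(−18)/18]_{11n}^∞ = 1/((19−1)·(11n)^18). Euler-Maclaurin then gives
  Σ_{k>11n} 1/k^19 = ∫_{11n}^∞ dx/x^19 − 1/(2·(11n)^19) + O(1/(11n)^20).
(Equivalently this is ζ(19) − Σ_{k≤11n} 1/k^19.)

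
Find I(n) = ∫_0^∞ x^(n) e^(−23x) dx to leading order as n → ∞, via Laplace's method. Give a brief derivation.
I(n) ~ (sqrt(2π·n) / 23) · (n/(23e))^(n)

Write the integrand as exp(n ln x − 23x) and set f(x) = n ln x − 23x. Then f'(x) = n/x − 23 = 0 at x* = n/23, and f''(x*) = −n/x*^2 = −23^2/(n). Laplace's method (interior maximum) gives
  I(n) ~ e^(f(x*)) · sqrt(2π / |f''(x*)|)
        = exp(n ln(n/23) − n) · sqrt(2π · n / 23^2)
        = (n/23)^(n) e^(−n) · sqrt(2π·n) / 23
        = (sqrt(2π·n) / 23) · (n/(23e))^(n).
This matches Γ(n+1)/23^(n+1) with Stirling applied to Γ.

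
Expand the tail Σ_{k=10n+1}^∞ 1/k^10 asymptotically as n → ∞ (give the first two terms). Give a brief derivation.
Σ_{k>10n} 1/k^10 = 1/(9 · (10n)^9) − 1/(2 · (10n)^10) + O(1/(10n)^11)

Compare to the integral: ∫_{10n}^∞ x^(−10) dx = [−x^(−9)/9]_{10n}^∞ = 1/((10−1)·(10n)^9). The Euler-Maclaurin correction adds −f(10n)/2 = −1/(2·(10n)^10). Euler-Maclaurin then gives
  Σ_{k>10n} 1/k^10 = ∫_{10n}^∞ dx/x^10 − 1/(2·(10n)^10) + O(1/(10n)^11).
(Equivalently this is ζ(10) − Σ_{k≤10n} 1/k^10.)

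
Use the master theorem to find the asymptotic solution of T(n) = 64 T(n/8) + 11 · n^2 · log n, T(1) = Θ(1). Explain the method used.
T(n) = Θ(n^2 · (log n)^2)

Here log_8 64 = 2 and f(n) = 11 · n^2 · log n = Θ(n^(log_8 64) · (log n)^1). This is the extended Case 2 of the master theorem (f matches the critical exponent up to log factors), giving T(n) = Θ(n^(log_8 64) · (log n)^(1+1)) = Θ(n^2 · (log n)^2).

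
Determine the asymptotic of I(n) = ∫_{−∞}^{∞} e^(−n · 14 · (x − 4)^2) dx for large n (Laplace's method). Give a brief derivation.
I(n) = sqrt(π/(14n))

Here φ(x) = 14 · (x − 4)^2 has its unique minimum at x* = 4 with φ(x*) = 0 and φ''(x*) = 28. Laplace's method gives
  I(n) ~ e^(−n φ(x*)) · sqrt(2π / (n · φ''(x*))) = sqrt(2π / (28n)) = sqrt(π/(14n)).
This is exact: substituting u = (x − 4)·sqrt(14n) gives I(n) = (1/sqrt(14n)) ∫_{−∞}^{∞} e^(−u^2) du = sqrt(π/(14n)).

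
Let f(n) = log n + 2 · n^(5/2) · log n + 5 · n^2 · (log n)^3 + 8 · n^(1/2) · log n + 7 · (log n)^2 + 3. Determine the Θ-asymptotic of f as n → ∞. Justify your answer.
f(n) ∈ Θ(n^(5/2) · log n)

Compare the terms by growth order. For large n, n^a · (log n)^b dominates n^a' · (log n)^b' iff a > a', or (a = a' and b > b'). Ranking the 6 terms shows the dominant one is 2 · n^(5/2) · log n. Hence f(n) ∈ Θ(n^(5/2) · log n).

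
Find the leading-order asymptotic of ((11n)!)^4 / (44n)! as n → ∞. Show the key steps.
((11n)!)^4/(44n)! ~ ((2π·11n)^(3/2) / 2) · 4^(−4·11n)  →  0

Write N = 11n. Stirling: N! ~ sqrt(2π N)(N/e)^N and (4N)! ~ sqrt(2π·4N)·(4N/e)^(4N).
  (N!)^4/(4N)! ~ (2π N)^(4/2) (N/e)^(4N) / [sqrt(2π·4N) (4N/e)^(4N)]
     = (2π N)^(4/2) / sqrt(2π·4N) · (N/(4N))^(4N)
     = (2π N)^((4−1)/2) / 2 · 4^(−4N).
Since 4^4 > 1, the factor 4^(−4N) decays exponentially, so the ratio → 0. Substituting N = 11n gives the stated form.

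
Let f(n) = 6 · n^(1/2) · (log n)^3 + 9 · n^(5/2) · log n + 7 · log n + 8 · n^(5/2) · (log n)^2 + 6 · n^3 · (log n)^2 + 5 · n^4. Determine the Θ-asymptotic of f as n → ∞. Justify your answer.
f(n) ∈ Θ(n^4)

Compare the terms by growth order. For large n, n^a · (log n)^b dominates n^a' · (log n)^b' iff a > a', or (a = a' and b > b'). Ranking the 6 terms shows the dominant one is 5 · n^4. Hence f(n) ∈ Θ(n^4).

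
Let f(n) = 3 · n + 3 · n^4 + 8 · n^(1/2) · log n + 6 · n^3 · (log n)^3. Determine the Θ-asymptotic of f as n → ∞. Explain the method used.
f(n) ∈ Θ(n^4)

Compare the terms by growth order. For large n, n^a · (log n)^b dominates n^a' · (log n)^b' iff a > a', or (a = a' and b > b'). Ranking the 4 terms shows the dominant one is 3 · n^4. Hence f(n) ∈ Θ(n^4).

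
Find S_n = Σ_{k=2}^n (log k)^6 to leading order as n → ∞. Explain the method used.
S_n ~ n · (log n)^6

By integral comparison, S_n = ∫_1^n (log x)^6 dx + O((log n)^6). For the integral, the leading term of ∫_1^n (log x)^6 dx is n · (log n)^6 (by repeated integration by parts; each step lowers the log-exponent and produces a relatively O(1/log n) correction). Hence S_n ~ n · (log n)^6.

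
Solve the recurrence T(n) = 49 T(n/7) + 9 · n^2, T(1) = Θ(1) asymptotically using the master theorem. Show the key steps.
T(n) = Θ(n^2 log n)

log_7 49 = 2, and f(n) = 9 · n^2 = Θ(n^(log_7 49)). This is Case 2 of the master theorem: T(n) = Θ(f(n) · log n) = Θ(n^2 log n).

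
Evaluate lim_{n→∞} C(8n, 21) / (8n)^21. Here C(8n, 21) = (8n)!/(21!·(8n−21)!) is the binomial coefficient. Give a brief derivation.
lim = 1/21! = 1/51090942171709440000

With N = 8n → ∞: C(N, 21) / N^21 = [N(N−1)…(N−20)] / (21! · N^21) = (1/21!) · 1 · (1 − 1/(8n)) · … · (1 − 20/(8n)). Each factor → 1 as N → ∞, so the limit is 1/21! = 1/51090942171709440000.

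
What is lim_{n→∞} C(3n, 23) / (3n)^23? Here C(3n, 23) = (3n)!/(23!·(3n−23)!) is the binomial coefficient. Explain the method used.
lim = 1/23! = 1/25852016738884976640000

With N = 3n → ∞: C(N, 23) / N^23 = [N(N−1)…(N−22)] / (23! · N^23) = (1/23!) · 1 · (1 − 1/(3n)) · … · (1 − 22/(3n)). Each factor → 1 as N → ∞, so the limit is 1/23! = 1/25852016738884976640000.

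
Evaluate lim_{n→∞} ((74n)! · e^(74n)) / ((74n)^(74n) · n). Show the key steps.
lim = 0

Stirling: (74n)! ~ sqrt(2π·74n) · (74n/e)^(74n). Hence
  (74n)! · e^(74n) / (74n)^(74n) ~ sqrt(2π·74n).
Dividing by n: sqrt(2π·74n) / n = sqrt(2π·74) · n^((1−2)/2), so the expression behaves like sqrt(2π·74) · n^((1−2)/2) → 0.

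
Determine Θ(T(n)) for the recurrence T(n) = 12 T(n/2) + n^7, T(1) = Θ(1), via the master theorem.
T(n) = Θ(n^7)

log_2 12 ≈ 3.585. f(n) = n^7 dominates n^(log_2 12) since 7 > 3.585, and the regularity condition a·f(n/b) = 12·(n/2)^7 = (12/128)·n^7 ≤ c·f(n) holds with c = 12/128 ≈ 0.0938 < 1. So this is Case 3: T(n) = Θ(f(n)) = Θ(n^7).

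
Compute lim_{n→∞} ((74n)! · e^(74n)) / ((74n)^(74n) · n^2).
lim = 0

Stirling: (74n)! ~ sqrt(2π·74n) · (74n/e)^(74n). Hence
  (74n)! · e^(74n) / (74n)^(74n) ~ sqrt(2π·74n).
Dividing by n^2: sqrt(2π·74n) / n^2 = sqrt(2π·74) · n^((1−4)/2), so the expression behaves like sqrt(2π·74) · n^((1−4)/2) → 0.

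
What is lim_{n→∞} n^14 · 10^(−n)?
lim = 0

Exponentials with base > 1 dominate every fixed polynomial: for any fixed c, n^c / 10^n → 0 as n → ∞ (e.g. by the ratio test, or by writing 10^n = e^(n ln 10) and noting e^(n ln 10) / n^c → ∞). Hence n^14 · 10^(−n) = n^14 / 10^n → 0.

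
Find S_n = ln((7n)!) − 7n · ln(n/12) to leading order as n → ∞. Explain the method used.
S_n ~ 7n · (ln 84 − 1) + O(ln n)

Stirling: ln((7n)!) = 7n ln(7n) − 7n + O(ln n).
  S_n = 7n ln(7n) − 7n − 7n ln(n/12) + O(ln n)
      = 7n ln(7n) − 7n ln n + 7n ln 12 − 7n + O(ln n)
      = 7n ln 7 + 7n ln 12 − 7n + O(ln n)
      = 7n (ln 84 − 1) + O(ln n).
Numerically ln(84) − 1 ≈ 3.4308.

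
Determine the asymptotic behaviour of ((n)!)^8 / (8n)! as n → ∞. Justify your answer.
((n)!)^8/(8n)! ~ ((2π·n)^(7/2) / sqrt(8)) · 8^(−8·n)  →  0

Write N = n. Stirling: N! ~ sqrt(2π N)(N/e)^N and (8N)! ~ sqrt(2π·8N)·(8N/e)^(8N).
  (N!)^8/(8N)! ~ (2π N)^(8/2) (N/e)^(8N) / [sqrt(2π·8N) (8N/e)^(8N)]
     = (2π N)^(8/2) / sqrt(2π·8N) · (N/(8N))^(8N)
     = (2π N)^((8−1)/2) / sqrt(8) · 8^(−8N).
Since 8^8 > 1, the factor 8^(−8N) decays exponentially, so the ratio → 0. Substituting N = n gives the stated form.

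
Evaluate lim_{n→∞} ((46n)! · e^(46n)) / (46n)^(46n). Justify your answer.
lim = ∞

Stirling: (46n)! ~ sqrt(2π·46n) · (46n/e)^(46n). Hence
  (46n)! · e^(46n) / (46n)^(46n) ~ sqrt(2π·46n) = sqrt(2π·46) · sqrt(n) → ∞.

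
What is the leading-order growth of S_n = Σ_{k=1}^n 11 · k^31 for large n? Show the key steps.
S_n ~ 11 · n^32 / 32

By integral comparison (Euler-Maclaurin), Σ_{k=1}^n 11 · k^31 = 11 · ∫_0^n x^31 dx + O(n^31) = 11 · n^32/32 + O(n^31). (Equivalently, Faulhaber's formula gives the same leading term.)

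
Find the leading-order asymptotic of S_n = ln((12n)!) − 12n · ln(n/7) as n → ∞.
S_n ~ 12n · (ln 84 − 1) + O(ln n)

Stirling: ln((12n)!) = 12n ln(12n) − 12n + O(ln n).
  S_n = 12n ln(12n) − 12n − 12n ln(n/7) + O(ln n)
      = 12n ln(12n) − 12n ln n + 12n ln 7 − 12n + O(ln n)
      = 12n ln 12 + 12n ln 7 − 12n + O(ln n)
      = 12n (ln 84 − 1) + O(ln n).
Numerically ln(84) − 1 ≈ 3.4308.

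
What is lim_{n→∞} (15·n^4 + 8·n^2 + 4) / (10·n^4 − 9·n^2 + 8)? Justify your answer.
lim = 15/10 = 3/2

For large n the leading n^4 terms dominate both numerator and denominator. Dividing top and bottom by n^4, every other term tends to 0, leaving 15/10 = 3/2.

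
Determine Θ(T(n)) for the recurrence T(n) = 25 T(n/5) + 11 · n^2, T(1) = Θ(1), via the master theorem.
T(n) = Θ(n^2 log n)

log_5 25 = 2, and f(n) = 11 · n^2 = Θ(n^(log_5 25)). This is Case 2 of the master theorem: T(n) = Θ(f(n) · log n) = Θ(n^2 log n).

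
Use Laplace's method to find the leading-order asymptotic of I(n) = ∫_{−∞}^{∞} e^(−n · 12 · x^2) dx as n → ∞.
I(n) = sqrt(π/(12n))

Here φ(x) = 12 · x^2 has its unique minimum at x* = 0 with φ(x*) = 0 and φ''(x*) = 24. Laplace's method gives
  I(n) ~ e^(−n φ(x*)) · sqrt(2π / (n · φ''(x*))) = sqrt(2π / (24n)) = sqrt(π/(12n)).
This is exact: substituting u = (x − 0)·sqrt(12n) gives I(n) = (1/sqrt(12n)) ∫_{−∞}^{∞} e^(−u^2) du = sqrt(π/(12n)).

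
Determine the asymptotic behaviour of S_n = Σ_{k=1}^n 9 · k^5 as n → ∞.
S_n ~ 3 · n^6 / 2

By integral comparison (Euler-Maclaurin), Σ_{k=1}^n 9 · k^5 = 9 · ∫_0^n x^5 dx + O(n^5) = 9 · n^6/6 = 3 · n^6 / 2 + O(n^5). (Equivalently, Faulhaber's formula gives the same leading term.)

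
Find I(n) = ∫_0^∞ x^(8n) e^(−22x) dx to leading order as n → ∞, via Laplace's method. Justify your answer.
I(n) ~ (sqrt(2π·8n) / 22) · (8n/(22e))^(8n)

Write the integrand as exp(8n ln x − 22x) and set f(x) = 8n ln x − 22x. Then f'(x) = 8n/x − 22 = 0 at x* = 8n/22, and f''(x*) = −8n/x*^2 = −22^2/(8n). Laplace's method (interior maximum) gives
  I(n) ~ e^(f(x*)) · sqrt(2π / |f''(x*)|)
        = exp(8n ln(8n/22) − 8n) · sqrt(2π · 8n / 22^2)
        = (8n/22)^(8n) e^(−8n) · sqrt(2π·8n) / 22
        = (sqrt(2π·8n) / 22) · (8n/(22e))^(8n).
This matches Γ(8n+1)/22^(8n+1) with Stirling applied to Γ.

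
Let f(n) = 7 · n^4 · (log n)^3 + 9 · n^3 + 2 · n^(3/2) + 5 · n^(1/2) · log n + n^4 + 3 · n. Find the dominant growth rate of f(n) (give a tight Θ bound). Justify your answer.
f(n) ∈ Θ(n^4 · (log n)^3)

Compare the terms by growth order. For large n, n^a · (log n)^b dominates n^a' · (log n)^b' iff a > a', or (a = a' and b > b'). Ranking the 6 terms shows the dominant one is 7 · n^4 · (log n)^3. Hence f(n) ∈ Θ(n^4 · (log n)^3).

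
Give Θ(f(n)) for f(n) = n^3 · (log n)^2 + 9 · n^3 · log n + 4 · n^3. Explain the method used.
f(n) ∈ Θ(n^3 · (log n)^2)

Compare the terms by growth order. For large n, n^a · (log n)^b dominates n^a' · (log n)^b' iff a > a', or (a = a' and b > b'). Ranking the 3 terms shows the dominant one is n^3 · (log n)^2. Hence f(n) ∈ Θ(n^3 · (log n)^2).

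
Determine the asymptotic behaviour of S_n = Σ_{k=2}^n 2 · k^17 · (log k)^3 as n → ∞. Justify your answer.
S_n ~ n^18 · (log n)^3 / 9

By integral comparison, S_n = ∫_1^n 2 · x^17 · (log x)^3 dx + O(n^17 · (log n)^3). For the integral, the leading term of ∫_1^n x^17 (log x)^3 dx is n^18/18 · (log n)^3 (by repeated integration by parts; each step lowers the log-exponent and produces a relatively O(1/log n) correction). Hence S_n ~ n^18 · (log n)^3 / 9.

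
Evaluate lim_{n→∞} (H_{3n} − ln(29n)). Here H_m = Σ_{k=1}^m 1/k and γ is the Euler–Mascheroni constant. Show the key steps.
lim = ln(3/29) + γ

By Euler-Maclaurin, H_m = ln m + γ + O(1/m). So
  H_{3n} − ln(29n) = ln(3n) + γ − ln(29n) + O(1/n)
                       = ln(3/29) + γ + O(1/n).
Hence the limit is ln(3/29) + γ.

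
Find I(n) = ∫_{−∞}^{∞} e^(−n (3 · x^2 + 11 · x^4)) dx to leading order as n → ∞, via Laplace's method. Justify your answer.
I(n) ~ sqrt(π/(3n))

φ(x) = 3 · x^2 + 11 · x^4 has its unique global minimum at x* = 0 (since φ'(x) = 6x + 44x^3 = 0 only at x = 0 for real x with both coefficients positive, and φ → ∞ as |x| → ∞). At x* = 0, φ(0) = 0 and φ''(0) = 6. Laplace's method then gives
  I(n) ~ sqrt(2π / (n · φ''(0))) · e^(−n φ(0)) = sqrt(2π / (6n)) = sqrt(π/(3n)).
The 11 · x^4 term contributes only at subleading order (an O(1/n) relative correction).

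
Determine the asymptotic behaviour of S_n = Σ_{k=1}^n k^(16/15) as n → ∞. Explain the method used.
S_n ~ (15/31) · n^(31/15)

Integral comparison: Σ_{k=1}^n k^(16/15) = ∫_0^n x^(16/15) dx + O(n^(16/15)). The integral is n^(1 + 16/15) / (1 + 16/15) = n^((16+15)/15) / ((16+15)/15) = (15/31) · n^(31/15).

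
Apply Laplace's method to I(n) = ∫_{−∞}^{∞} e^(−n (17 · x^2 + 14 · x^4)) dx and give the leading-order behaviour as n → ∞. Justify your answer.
I(n) ~ sqrt(π/(17n))

φ(x) = 17 · x^2 + 14 · x^4 has its unique global minimum at x* = 0 (since φ'(x) = 34x + 56x^3 = 0 only at x = 0 for real x with both coefficients positive, and φ → ∞ as |x| → ∞). At x* = 0, φ(0) = 0 and φ''(0) = 34. Laplace's method then gives
  I(n) ~ sqrt(2π / (n · φ''(0))) · e^(−n φ(0)) = sqrt(2π / (34n)) = sqrt(π/(17n)).
The 14 · x^4 term contributes only at subleading order (an O(1/n) relative correction).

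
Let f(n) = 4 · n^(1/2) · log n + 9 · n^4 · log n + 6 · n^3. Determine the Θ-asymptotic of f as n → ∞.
f(n) ∈ Θ(n^4 · log n)

Compare the terms by growth order. For large n, n^a · (log n)^b dominates n^a' · (log n)^b' iff a > a', or (a = a' and b > b'). Ranking the 3 terms shows the dominant one is 9 · n^4 · log n. Hence f(n) ∈ Θ(n^4 · log n).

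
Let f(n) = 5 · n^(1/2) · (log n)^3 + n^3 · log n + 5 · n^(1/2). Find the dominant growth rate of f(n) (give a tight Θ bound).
f(n) ∈ Θ(n^3 · log n)

Compare the terms by growth order. For large n, n^a · (log n)^b dominates n^a' · (log n)^b' iff a > a', or (a = a' and b > b'). Ranking the 3 terms shows the dominant one is n^3 · log n. Hence f(n) ∈ Θ(n^3 · log n).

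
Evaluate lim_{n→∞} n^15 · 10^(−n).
lim = 0

Exponentials with base > 1 dominate every fixed polynomial: for any fixed c, n^c / 10^n → 0 as n → ∞ (e.g. by the ratio test, or by writing 10^n = e^(n ln 10) and noting e^(n ln 10) / n^c → ∞). Hence n^15 · 10^(−n) = n^15 / 10^n → 0.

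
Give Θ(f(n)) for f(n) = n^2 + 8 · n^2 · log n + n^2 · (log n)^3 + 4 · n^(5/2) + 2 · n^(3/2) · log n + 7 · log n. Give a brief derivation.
f(n) ∈ Θ(n^(5/2))

Compare the terms by growth order. For large n, n^a · (log n)^b dominates n^a' · (log n)^b' iff a > a', or (a = a' and b > b'). Ranking the 6 terms shows the dominant one is 4 · n^(5/2). Hence f(n) ∈ Θ(n^(5/2)).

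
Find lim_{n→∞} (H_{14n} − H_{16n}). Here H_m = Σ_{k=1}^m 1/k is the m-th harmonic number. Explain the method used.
lim = ln(14/16) = ln(7/8)

Euler-Maclaurin gives H_m = ln m + γ + 1/(2m) + O(1/m^2). The γ and O(1/m) terms cancel in the difference:
  H_{14n} − H_{16n} = ln(14n) − ln(16n) + O(1/n) = ln(14/16) + O(1/n).
Hence the limit is ln(14/16) = ln(7/8).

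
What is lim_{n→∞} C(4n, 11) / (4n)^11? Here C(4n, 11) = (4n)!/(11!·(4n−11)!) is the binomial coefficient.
lim = 1/11! = 1/39916800

With N = 4n → ∞: C(N, 11) / N^11 = [N(N−1)…(N−10)] / (11! · N^11) = (1/11!) · 1 · (1 − 1/(4n)) · … · (1 − 10/(4n)). Each factor → 1 as N → ∞, so the limit is 1/11! = 1/39916800.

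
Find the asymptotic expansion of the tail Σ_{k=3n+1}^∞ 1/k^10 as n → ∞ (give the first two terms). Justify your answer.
Σ_{k>3n} 1/k^10 = 1/(9 · (3n)^9) − 1/(2 · (3n)^10) + O(1/(3n)^11)

Compare to the integral: ∫_{3n}^∞ x^(−10) dx = [−x^(−9)/9]_{3n}^∞ = 1/((10−1)·(3n)^9). The Euler-Maclaurin correction adds −f(3n)/2 = −1/(2·(3n)^10). Euler-Maclaurin then gives
  Σ_{k>3n} 1/k^10 = ∫_{3n}^∞ dx/x^10 − 1/(2·(3n)^10) + O(1/(3n)^11).
(Equivalently this is ζ(10) − Σ_{k≤3n} 1/k^10.)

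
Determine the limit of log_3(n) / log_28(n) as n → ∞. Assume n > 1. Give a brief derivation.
lim = ln(28) / ln(3) = log_3(28)

Change of base: log_3(n) = ln n / ln 3 and log_28(n) = ln n / ln 28. The ratio is (ln n / ln 3) · (ln 28 / ln n) = ln 28 / ln 3, a constant independent of n. So the limit is ln 28 / ln 3 = log_3(28).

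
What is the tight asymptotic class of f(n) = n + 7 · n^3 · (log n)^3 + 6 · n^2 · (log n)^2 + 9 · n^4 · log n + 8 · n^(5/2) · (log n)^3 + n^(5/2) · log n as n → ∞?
f(n) ∈ Θ(n^4 · log n)

Compare the terms by growth order. For large n, n^a · (log n)^b dominates n^a' · (log n)^b' iff a > a', or (a = a' and b > b'). Ranking the 6 terms shows the dominant one is 9 · n^4 · log n. Hence f(n) ∈ Θ(n^4 · log n).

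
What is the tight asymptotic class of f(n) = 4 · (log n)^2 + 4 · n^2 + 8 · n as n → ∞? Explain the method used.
f(n) ∈ Θ(n^2)

Compare the terms by growth order. For large n, n^a · (log n)^b dominates n^a' · (log n)^b' iff a > a', or (a = a' and b > b'). Ranking the 3 terms shows the dominant one is 4 · n^2. Hence f(n) ∈ Θ(n^2).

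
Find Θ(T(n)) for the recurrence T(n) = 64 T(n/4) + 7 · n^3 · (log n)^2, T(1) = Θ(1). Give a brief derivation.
T(n) = Θ(n^3 · (log n)^3)

Here log_4 64 = 3 and f(n) = 7 · n^3 · (log n)^2 = Θ(n^(log_4 64) · (log n)^2). This is the extended Case 2 of the master theorem (f matches the critical exponent up to log factors), giving T(n) = Θ(n^(log_4 64) · (log n)^(2+1)) = Θ(n^3 · (log n)^3).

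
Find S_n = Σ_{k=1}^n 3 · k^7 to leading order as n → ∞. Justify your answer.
S_n ~ 3 · n^8 / 8

By integral comparison (Euler-Maclaurin), Σ_{k=1}^n 3 · k^7 = 3 · ∫_0^n x^7 dx + O(n^7) = 3 · n^8/8 + O(n^7). (Equivalently, Faulhaber's formula gives the same leading term.)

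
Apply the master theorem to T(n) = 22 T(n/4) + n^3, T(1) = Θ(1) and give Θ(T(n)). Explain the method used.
T(n) = Θ(n^3)

log_4 22 ≈ 2.230. f(n) = n^3 dominates n^(log_4 22) since 3 > 2.230, and the regularity condition a·f(n/b) = 22·(n/4)^3 = (22/64)·n^3 ≤ c·f(n) holds with c = 22/64 ≈ 0.344 < 1. So this is Case 3: T(n) = Θ(f(n)) = Θ(n^3).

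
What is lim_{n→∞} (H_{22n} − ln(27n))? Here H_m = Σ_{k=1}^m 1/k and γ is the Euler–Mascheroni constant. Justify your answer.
lim = ln(22/27) + γ

By Euler-Maclaurin, H_m = ln m + γ + O(1/m). So
  H_{22n} − ln(27n) = ln(22n) + γ − ln(27n) + O(1/n)
                       = ln(22/27) + γ + O(1/n).
Hence the limit is ln(22/27) + γ.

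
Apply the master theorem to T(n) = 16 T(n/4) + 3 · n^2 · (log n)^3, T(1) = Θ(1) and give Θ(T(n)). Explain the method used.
T(n) = Θ(n^2 · (log n)^4)

Here log_4 16 = 2 and f(n) = 3 · n^2 · (log n)^3 = Θ(n^(log_4 16) · (log n)^3). This is the extended Case 2 of the master theorem (f matches the critical exponent up to log factors), giving T(n) = Θ(n^(log_4 16) · (log n)^(3+1)) = Θ(n^2 · (log n)^4).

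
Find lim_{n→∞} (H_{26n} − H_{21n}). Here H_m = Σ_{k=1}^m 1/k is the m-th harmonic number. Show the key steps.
lim = ln(26/21)

Euler-Maclaurin gives H_m = ln m + γ + 1/(2m) + O(1/m^2). The γ and O(1/m) terms cancel in the difference:
  H_{26n} − H_{21n} = ln(26n) − ln(21n) + O(1/n) = ln(26/21) + O(1/n).
Hence the limit is ln(26/21).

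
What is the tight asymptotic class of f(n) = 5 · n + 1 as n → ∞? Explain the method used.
f(n) ∈ Θ(n)

Compare the terms by growth order. For large n, n^a · (log n)^b dominates n^a' · (log n)^b' iff a > a', or (a = a' and b > b'). Ranking the 2 terms shows the dominant one is 5 · n. Hence f(n) ∈ Θ(n).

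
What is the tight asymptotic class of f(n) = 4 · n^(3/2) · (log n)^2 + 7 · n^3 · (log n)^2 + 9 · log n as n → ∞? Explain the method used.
f(n) ∈ Θ(n^3 · (log n)^2)

Compare the terms by growth order. For large n, n^a · (log n)^b dominates n^a' · (log n)^b' iff a > a', or (a = a' and b > b'). Ranking the 3 terms shows the dominant one is 7 · n^3 · (log n)^2. Hence f(n) ∈ Θ(n^3 · (log n)^2).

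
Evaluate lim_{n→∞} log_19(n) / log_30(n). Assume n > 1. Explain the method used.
lim = ln(30) / ln(19) = log_19(30)

Change of base: log_19(n) = ln n / ln 19 and log_30(n) = ln n / ln 30. The ratio is (ln n / ln 19) · (ln 30 / ln n) = ln 30 / ln 19, a constant independent of n. So the limit is ln 30 / ln 19 = log_19(30).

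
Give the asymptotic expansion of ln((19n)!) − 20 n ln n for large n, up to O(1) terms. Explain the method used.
ln((19n)!) − 20 n ln n = −n ln n + 19(ln 19 − 1) n + (1/2) ln(2π·19n) + O(1/n)

Stirling: ln((19n)!) = 19n ln(19n) − 19n + (1/2) ln(2π·19n) + O(1/n).
Expand 19n ln(19n) = 19n (ln n + ln 19) = 19n ln n + 19n ln 19.
Subtract 20n ln n: leading term is (19 − 20) n ln n = −n ln n. The next term is 19n ln 19 − 19n = 19(ln 19 − 1) n. Then the (1/2) ln(2π·19n) correction.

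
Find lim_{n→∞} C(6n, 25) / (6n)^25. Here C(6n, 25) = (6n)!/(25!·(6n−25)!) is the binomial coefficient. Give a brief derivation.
lim = 1/25! = 1/15511210043330985984000000

With N = 6n → ∞: C(N, 25) / N^25 = [N(N−1)…(N−24)] / (25! · N^25) = (1/25!) · 1 · (1 − 1/(6n)) · … · (1 − 24/(6n)). Each factor → 1 as N → ∞, so the limit is 1/25! = 1/15511210043330985984000000.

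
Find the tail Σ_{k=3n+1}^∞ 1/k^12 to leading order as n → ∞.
Σ_{k>3n} 1/k^12 ~ 1/(11 · (3n)^11)

Compare to the integral: ∫_{3n}^∞ x^(−12) dx = [−x^(−11)/11]_{3n}^∞ = 1/((12−1)·(3n)^11). Euler-Maclaurin then gives
  Σ_{k>3n} 1/k^12 = ∫_{3n}^∞ dx/x^12 − 1/(2·(3n)^12) + O(1/(3n)^13).
(Equivalently this is ζ(12) − Σ_{k≤3n} 1/k^12.)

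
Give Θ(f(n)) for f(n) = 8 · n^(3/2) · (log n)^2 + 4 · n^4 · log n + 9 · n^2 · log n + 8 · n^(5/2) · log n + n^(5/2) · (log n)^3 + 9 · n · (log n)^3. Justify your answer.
f(n) ∈ Θ(n^4 · log n)

Compare the terms by growth order. For large n, n^a · (log n)^b dominates n^a' · (log n)^b' iff a > a', or (a = a' and b > b'). Ranking the 6 terms shows the dominant one is 4 · n^4 · log n. Hence f(n) ∈ Θ(n^4 · log n).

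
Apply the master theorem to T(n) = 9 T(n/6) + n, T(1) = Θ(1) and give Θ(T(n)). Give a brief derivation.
T(n) = Θ(n^(log_6 9))

Master theorem: compare f(n) = n to n^(log_6 9) where log_6 9 ≈ 1.226. Since 1 < log_6 9, we have f(n) = O(n^(log_6 9 − ε)) for some ε > 0 — Case 1. Hence T(n) = Θ(n^(log_6 9)).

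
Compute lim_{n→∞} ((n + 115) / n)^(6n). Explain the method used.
lim = e^690

Rewrite as (1 + 115/n)^(6n). By the standard limit (1 + x/n)^n → e^x, we have (1 + 115/n)^n → e^115, and raising to the 6th power gives e^690.
More precisely, ln[(1 + 115/n)^(6n)] = 6n · ln(1 + 115/n) = 6n · (115/n + O(1/n^2)) = 690 + O(1/n) → 690.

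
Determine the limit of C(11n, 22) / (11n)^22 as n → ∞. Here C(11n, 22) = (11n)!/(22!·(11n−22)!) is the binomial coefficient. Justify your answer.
lim = 1/22! = 1/1124000727777607680000

With N = 11n → ∞: C(N, 22) / N^22 = [N(N−1)…(N−21)] / (22! · N^22) = (1/22!) · 1 · (1 − 1/(11n)) · … · (1 − 21/(11n)). Each factor → 1 as N → ∞, so the limit is 1/22! = 1/1124000727777607680000.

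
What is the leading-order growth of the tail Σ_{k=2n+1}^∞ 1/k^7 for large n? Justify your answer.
Σ_{k>2n} 1/k^7 ~ 1/(6 · (2n)^6)

Compare to the integral: ∫_{2n}^∞ x^(−7) dx = [−x^(−6)/6]_{2n}^∞ = 1/((7−1)·(2n)^6). Euler-Maclaurin then gives
  Σ_{k>2n} 1/k^7 = ∫_{2n}^∞ dx/x^7 − 1/(2·(2n)^7) + O(1/(2n)^8).
(Equivalently this is ζ(7) − Σ_{k≤2n} 1/k^7.)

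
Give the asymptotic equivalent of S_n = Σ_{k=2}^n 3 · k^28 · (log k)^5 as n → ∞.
S_n ~ 3 · n^29 · (log n)^5 / 29

By integral comparison, S_n = ∫_1^n 3 · x^28 · (log x)^5 dx + O(n^28 · (log n)^5). For the integral, the leading term of ∫_1^n x^28 (log x)^5 dx is n^29/29 · (log n)^5 (by repeated integration by parts; each step lowers the log-exponent and produces a relatively O(1/log n) correction). Hence S_n ~ 3 · n^29 · (log n)^5 / 29.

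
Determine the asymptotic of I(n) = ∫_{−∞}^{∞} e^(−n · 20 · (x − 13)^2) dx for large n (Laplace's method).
I(n) = sqrt(π/(20n))

Here φ(x) = 20 · (x − 13)^2 has its unique minimum at x* = 13 with φ(x*) = 0 and φ''(x*) = 40. Laplace's method gives
  I(n) ~ e^(−n φ(x*)) · sqrt(2π / (n · φ''(x*))) = sqrt(2π / (40n)) = sqrt(π/(20n)).
This is exact: substituting u = (x − 13)·sqrt(20n) gives I(n) = (1/sqrt(20n)) ∫_{−∞}^{∞} e^(−u^2) du = sqrt(π/(20n)).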